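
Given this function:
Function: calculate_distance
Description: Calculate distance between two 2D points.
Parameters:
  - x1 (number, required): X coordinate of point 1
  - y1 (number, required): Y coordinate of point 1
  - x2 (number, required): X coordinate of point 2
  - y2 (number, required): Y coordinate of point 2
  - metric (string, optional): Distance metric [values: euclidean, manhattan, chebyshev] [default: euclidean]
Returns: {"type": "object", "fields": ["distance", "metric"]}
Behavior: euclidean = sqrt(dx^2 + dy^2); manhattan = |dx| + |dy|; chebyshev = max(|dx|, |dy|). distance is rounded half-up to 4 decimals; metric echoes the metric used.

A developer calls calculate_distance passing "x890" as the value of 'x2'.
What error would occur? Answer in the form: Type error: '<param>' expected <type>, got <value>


Spec: 'x2' is declared as number; "x890" is a string.
Type error: 'x2' expected number, got "x890"


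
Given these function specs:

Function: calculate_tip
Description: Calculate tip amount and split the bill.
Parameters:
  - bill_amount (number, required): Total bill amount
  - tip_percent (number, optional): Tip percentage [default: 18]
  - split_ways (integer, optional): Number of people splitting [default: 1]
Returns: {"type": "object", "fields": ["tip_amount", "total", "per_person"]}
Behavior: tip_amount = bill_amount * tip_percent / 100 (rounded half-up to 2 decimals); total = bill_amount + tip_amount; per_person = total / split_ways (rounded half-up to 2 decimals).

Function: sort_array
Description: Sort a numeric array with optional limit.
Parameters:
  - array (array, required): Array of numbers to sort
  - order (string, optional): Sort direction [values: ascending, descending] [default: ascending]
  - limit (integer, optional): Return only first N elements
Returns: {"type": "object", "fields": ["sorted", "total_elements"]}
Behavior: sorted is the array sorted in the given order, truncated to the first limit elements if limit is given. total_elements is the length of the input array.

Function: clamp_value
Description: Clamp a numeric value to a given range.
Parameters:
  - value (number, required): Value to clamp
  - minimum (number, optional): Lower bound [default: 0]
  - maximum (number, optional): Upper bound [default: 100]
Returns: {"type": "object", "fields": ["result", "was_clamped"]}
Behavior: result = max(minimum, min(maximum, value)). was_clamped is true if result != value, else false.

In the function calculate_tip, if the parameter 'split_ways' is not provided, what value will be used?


The calculate_tip spec declares:
  - split_ways (integer, optional): Number of people splitting [default: 1]
Default:
1


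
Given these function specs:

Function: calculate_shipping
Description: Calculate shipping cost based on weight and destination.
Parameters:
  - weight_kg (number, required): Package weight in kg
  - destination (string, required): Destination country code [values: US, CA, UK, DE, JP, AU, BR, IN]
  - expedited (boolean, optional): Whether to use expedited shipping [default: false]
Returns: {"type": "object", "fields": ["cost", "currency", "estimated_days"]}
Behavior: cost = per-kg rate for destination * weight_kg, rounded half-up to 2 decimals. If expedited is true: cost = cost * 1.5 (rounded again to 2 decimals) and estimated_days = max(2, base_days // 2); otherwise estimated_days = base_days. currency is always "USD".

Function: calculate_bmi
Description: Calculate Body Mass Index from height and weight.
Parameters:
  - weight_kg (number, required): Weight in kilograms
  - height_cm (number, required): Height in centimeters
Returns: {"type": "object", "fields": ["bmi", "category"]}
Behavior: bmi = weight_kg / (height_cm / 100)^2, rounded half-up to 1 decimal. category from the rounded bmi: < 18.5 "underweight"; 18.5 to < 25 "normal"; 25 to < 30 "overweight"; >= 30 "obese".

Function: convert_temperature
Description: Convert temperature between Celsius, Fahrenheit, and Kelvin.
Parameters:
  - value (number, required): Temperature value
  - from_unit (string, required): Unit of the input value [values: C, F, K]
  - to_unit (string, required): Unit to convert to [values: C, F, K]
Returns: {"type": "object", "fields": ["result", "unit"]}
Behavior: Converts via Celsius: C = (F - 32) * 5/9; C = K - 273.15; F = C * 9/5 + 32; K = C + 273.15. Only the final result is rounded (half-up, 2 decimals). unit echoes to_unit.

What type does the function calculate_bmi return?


The calculate_bmi spec declares Returns: {"type": "object", "fields": ["bmi", "category"]}
Type:
object


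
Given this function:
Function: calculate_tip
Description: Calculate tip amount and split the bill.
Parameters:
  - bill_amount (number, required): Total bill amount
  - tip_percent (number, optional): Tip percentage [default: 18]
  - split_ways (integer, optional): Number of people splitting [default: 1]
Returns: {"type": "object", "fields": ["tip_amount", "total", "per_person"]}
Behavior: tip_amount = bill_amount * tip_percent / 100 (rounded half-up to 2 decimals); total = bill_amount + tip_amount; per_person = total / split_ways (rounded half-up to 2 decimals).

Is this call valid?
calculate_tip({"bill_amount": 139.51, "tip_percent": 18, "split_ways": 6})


Checking all required parameters present and types match... All valid.
Valid


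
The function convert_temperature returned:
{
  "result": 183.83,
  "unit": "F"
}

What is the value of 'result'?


183.83


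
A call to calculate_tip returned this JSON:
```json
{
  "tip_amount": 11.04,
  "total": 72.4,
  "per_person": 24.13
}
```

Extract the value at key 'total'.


72.4


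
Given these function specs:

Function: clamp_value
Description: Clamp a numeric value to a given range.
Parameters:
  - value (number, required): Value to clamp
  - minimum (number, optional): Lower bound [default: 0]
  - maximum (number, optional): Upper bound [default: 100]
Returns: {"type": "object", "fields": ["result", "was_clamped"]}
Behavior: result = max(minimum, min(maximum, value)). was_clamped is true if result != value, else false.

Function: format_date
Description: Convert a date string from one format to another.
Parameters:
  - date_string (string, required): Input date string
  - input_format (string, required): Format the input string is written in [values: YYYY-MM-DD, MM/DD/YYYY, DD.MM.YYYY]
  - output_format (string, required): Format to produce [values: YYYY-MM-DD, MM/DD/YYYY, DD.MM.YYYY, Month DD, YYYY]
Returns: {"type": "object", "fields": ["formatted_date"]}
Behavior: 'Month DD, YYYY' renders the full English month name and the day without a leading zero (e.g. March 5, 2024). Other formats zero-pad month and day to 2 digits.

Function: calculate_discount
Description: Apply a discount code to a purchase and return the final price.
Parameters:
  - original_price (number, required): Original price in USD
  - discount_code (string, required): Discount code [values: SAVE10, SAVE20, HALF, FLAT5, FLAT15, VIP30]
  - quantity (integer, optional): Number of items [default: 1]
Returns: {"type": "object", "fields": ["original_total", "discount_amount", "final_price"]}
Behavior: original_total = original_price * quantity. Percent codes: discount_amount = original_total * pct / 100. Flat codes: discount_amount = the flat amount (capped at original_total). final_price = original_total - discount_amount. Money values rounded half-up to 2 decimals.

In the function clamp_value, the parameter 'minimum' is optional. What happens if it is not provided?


The clamp_value spec declares:
  - minimum (number, optional): Lower bound [default: 0]
It defaults to 0


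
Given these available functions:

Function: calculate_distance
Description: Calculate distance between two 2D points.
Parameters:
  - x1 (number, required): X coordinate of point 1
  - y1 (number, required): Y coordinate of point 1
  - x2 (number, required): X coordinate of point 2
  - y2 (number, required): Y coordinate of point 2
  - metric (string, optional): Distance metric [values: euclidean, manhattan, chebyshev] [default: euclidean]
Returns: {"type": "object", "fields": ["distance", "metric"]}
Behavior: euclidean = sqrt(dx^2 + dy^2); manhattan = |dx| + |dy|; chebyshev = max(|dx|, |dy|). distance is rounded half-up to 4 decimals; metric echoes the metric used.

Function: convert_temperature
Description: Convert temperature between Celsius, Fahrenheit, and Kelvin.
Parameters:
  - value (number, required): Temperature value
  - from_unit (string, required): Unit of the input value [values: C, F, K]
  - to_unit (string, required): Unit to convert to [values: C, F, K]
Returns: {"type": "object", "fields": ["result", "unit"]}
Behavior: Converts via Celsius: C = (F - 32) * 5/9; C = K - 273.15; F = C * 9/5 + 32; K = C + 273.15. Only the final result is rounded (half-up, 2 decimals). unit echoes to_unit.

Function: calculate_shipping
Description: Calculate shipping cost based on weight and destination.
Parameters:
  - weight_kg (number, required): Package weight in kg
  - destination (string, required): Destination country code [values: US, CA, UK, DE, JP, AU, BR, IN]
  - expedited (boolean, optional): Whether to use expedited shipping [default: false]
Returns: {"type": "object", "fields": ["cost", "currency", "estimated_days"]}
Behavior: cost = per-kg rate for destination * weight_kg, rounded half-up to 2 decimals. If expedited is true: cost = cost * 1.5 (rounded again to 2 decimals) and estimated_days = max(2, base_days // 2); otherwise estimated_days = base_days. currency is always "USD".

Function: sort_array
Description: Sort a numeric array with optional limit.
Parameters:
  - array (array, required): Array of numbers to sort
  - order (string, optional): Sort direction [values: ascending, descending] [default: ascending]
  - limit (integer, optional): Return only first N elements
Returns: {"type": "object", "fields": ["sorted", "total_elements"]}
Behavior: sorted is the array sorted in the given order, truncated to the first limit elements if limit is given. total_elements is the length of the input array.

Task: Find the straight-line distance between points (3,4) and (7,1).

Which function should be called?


The task needs a function whose description is: Calculate distance between two 2D points.
calculate_distance


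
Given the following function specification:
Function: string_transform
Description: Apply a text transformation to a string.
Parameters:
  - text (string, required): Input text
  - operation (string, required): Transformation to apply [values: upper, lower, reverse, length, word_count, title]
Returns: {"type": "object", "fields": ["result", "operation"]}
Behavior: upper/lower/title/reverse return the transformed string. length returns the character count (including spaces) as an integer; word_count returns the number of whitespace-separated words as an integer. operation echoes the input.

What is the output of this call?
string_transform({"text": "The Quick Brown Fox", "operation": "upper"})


upper('The Quick Brown Fox') = 'THE QUICK BROWN FOX'
Output:
{"result": "THE QUICK BROWN FOX", "operation": "upper"}


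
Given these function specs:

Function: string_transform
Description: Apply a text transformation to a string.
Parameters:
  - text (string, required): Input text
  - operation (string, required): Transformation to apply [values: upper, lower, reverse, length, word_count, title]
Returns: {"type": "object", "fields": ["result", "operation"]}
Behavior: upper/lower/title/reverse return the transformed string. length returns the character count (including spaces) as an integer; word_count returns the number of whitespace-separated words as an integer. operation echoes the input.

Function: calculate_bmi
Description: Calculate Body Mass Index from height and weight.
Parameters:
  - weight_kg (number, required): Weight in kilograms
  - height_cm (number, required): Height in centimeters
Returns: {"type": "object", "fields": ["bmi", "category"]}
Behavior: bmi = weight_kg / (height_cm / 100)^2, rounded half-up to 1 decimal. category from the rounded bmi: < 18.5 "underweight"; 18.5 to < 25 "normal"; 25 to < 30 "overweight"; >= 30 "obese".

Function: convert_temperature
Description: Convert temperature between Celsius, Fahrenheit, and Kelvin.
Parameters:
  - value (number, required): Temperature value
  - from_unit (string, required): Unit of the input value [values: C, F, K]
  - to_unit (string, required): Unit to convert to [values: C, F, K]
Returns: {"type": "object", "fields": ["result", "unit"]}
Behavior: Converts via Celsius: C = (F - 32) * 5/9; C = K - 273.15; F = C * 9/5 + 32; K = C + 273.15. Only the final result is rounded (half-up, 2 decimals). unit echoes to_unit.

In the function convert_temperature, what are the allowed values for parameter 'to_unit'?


The convert_temperature spec declares:
  - to_unit (string, required): Unit to convert to [values: C, F, K]
Allowed values:
C, F, K


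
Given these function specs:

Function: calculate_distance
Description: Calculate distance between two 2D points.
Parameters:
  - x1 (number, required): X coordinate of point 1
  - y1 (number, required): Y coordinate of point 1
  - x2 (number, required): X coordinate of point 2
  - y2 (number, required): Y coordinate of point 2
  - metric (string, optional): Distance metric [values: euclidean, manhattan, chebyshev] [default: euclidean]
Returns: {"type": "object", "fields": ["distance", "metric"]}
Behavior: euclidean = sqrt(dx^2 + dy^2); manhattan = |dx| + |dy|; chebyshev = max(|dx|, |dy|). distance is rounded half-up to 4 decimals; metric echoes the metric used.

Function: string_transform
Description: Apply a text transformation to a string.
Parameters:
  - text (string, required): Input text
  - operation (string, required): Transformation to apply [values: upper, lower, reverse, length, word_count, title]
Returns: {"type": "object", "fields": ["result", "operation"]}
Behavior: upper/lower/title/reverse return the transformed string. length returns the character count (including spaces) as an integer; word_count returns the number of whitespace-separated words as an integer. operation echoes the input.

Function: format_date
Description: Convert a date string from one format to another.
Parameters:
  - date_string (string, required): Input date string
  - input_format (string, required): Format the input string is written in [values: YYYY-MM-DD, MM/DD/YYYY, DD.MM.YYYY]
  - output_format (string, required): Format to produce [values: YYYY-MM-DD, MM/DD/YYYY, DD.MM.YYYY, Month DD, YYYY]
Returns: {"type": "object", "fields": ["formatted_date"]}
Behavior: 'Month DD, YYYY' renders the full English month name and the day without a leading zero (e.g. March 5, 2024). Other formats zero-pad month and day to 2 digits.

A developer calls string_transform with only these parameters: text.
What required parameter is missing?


Required parameters: text, operation
Provided: text
Missing: operation
operation


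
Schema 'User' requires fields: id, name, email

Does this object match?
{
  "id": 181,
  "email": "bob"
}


Checking required fields...
Missing: name
Invalid - missing required field 'name'


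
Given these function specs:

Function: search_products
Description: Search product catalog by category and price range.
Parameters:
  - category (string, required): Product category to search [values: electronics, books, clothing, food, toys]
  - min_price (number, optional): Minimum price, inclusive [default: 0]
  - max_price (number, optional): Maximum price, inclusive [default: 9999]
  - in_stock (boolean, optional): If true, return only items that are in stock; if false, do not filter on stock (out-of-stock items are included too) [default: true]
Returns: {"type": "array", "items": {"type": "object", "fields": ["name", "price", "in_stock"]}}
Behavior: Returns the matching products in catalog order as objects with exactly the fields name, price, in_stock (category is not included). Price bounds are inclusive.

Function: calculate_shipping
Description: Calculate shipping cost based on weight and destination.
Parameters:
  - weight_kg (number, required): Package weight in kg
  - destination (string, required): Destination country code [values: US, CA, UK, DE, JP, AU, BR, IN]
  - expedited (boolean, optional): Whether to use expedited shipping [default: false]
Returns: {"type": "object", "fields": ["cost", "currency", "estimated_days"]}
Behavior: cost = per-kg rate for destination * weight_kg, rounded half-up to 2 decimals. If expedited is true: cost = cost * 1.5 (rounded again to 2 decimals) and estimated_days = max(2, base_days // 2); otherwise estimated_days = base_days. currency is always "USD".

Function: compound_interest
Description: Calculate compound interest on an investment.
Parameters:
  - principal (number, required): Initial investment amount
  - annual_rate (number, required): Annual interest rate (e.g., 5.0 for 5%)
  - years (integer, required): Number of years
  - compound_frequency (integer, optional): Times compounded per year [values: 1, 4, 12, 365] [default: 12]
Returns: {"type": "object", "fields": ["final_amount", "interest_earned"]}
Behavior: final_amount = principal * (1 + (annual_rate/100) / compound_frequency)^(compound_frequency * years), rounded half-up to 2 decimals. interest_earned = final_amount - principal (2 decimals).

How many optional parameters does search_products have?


Parameters of search_products: category (required), min_price (optional), max_price (optional), in_stock (optional)
Optional count:
3


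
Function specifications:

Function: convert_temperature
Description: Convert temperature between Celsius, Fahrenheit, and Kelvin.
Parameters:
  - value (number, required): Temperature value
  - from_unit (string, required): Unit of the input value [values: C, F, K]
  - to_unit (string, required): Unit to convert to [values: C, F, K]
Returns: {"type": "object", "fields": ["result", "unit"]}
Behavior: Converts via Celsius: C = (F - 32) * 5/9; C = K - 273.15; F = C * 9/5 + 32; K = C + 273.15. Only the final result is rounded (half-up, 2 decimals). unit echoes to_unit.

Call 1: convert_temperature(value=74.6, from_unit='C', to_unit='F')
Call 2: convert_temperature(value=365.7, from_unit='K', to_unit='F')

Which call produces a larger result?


Call 1:
  Input already in C: 74.6
  To F: 74.6 * 9/5 + 32 = 166.28
  Round to 2 decimals: 166.28
  -> 166.28 F
Call 2:
  To C: 365.7 - 273.15 = 92.55
  To F: 92.55 * 9/5 + 32 = 198.59
  Round to 2 decimals: 198.59
  -> 198.59 F
Call 2 (198.59 F)


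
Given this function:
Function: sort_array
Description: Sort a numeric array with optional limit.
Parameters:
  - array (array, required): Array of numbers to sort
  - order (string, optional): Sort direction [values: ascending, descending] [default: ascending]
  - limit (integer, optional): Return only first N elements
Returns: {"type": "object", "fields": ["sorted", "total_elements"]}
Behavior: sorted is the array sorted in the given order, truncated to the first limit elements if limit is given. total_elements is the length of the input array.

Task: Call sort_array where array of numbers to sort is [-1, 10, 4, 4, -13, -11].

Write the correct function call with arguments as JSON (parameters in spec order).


Mapping each described value to its parameter name:
  'Array of numbers to sort' -> array = [-1, 10, 4, 4, -13, -11]
sort_array({"array": [-1, 10, 4, 4, -13, -11]})


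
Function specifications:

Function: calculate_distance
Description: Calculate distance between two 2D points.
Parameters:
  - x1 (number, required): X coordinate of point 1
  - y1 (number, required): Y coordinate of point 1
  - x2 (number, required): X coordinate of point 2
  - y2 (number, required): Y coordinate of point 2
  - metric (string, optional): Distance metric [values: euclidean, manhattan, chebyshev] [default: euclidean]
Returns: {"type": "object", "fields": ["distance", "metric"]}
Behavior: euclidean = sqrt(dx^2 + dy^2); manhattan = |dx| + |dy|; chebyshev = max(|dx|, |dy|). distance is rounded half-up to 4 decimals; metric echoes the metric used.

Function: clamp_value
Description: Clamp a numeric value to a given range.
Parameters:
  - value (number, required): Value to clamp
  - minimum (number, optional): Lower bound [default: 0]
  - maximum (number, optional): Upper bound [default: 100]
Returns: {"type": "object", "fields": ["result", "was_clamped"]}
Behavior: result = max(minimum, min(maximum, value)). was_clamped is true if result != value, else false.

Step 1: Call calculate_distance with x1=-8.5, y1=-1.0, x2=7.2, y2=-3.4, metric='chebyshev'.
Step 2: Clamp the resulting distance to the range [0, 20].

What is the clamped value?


Step 1: calculate_distance (chebyshev)
  |dx| = |7.2 - -8.5| = 15.7; |dy| = |-3.4 - -1| = 2.4
  chebyshev: max(15.7, 2.4) = 15.7
  Round to 4 decimals: 15.7
  -> distance = 15.7
Step 2: clamp_value(value=15.7, minimum=0, maximum=20)
  result = max(0, min(20, 15.7)) = max(0, 15.7) = 15.7
  was_clamped = (15.7 != 15.7) = false
  -> result = 15.7
15.7


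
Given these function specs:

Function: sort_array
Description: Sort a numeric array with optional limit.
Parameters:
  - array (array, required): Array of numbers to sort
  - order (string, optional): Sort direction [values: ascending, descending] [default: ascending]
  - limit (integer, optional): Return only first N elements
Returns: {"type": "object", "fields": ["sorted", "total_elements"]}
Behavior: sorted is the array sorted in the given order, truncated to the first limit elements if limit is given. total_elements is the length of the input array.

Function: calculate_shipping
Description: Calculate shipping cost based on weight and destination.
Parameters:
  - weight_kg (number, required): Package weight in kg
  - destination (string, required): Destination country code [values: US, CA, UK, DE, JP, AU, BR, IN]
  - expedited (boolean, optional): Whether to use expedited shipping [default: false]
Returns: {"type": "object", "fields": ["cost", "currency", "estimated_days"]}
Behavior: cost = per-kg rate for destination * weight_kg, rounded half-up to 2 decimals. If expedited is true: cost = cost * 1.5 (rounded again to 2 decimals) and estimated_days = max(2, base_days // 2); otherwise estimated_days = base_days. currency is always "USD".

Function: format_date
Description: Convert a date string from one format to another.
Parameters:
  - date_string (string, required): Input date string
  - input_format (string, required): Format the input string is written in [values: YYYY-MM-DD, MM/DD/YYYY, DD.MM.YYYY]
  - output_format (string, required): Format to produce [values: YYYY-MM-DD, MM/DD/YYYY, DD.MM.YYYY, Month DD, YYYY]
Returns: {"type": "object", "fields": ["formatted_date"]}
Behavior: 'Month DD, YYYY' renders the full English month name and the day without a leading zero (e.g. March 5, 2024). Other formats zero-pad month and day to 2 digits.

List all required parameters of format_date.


Parameters of format_date and their required/optional flag:
  date_string: required
  input_format: required
  output_format: required
date_string, input_format, output_format


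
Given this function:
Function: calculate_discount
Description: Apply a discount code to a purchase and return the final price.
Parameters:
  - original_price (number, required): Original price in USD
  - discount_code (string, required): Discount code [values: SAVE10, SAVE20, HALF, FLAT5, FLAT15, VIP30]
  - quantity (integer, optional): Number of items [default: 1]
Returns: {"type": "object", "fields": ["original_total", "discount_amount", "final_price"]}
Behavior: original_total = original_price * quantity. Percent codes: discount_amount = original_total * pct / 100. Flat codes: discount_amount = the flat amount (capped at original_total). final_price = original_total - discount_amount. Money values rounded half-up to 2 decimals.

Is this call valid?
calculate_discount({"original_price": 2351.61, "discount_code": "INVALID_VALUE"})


Checking parameter values...
Parameter 'discount_code' has value 'INVALID_VALUE' not in allowed: SAVE10, SAVE20, HALF, FLAT5, FLAT15, VIP30
Invalid - 'discount_code' must be one of SAVE10, SAVE20, HALF, FLAT5, FLAT15, VIP30


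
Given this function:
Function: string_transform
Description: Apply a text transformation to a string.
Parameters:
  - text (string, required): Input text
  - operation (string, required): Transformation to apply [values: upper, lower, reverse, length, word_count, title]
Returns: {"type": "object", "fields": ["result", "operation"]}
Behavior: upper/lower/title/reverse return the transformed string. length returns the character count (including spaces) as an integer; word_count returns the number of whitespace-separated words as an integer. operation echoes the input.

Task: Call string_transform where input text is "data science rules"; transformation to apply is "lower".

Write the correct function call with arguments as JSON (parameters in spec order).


Mapping each described value to its parameter name:
  'Input text' -> text = "data science rules"
  'Transformation to apply' -> operation = "lower"
string_transform({"text": "data science rules", "operation": "lower"})


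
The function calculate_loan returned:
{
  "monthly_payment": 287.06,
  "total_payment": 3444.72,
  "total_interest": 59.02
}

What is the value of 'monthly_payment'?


287.06


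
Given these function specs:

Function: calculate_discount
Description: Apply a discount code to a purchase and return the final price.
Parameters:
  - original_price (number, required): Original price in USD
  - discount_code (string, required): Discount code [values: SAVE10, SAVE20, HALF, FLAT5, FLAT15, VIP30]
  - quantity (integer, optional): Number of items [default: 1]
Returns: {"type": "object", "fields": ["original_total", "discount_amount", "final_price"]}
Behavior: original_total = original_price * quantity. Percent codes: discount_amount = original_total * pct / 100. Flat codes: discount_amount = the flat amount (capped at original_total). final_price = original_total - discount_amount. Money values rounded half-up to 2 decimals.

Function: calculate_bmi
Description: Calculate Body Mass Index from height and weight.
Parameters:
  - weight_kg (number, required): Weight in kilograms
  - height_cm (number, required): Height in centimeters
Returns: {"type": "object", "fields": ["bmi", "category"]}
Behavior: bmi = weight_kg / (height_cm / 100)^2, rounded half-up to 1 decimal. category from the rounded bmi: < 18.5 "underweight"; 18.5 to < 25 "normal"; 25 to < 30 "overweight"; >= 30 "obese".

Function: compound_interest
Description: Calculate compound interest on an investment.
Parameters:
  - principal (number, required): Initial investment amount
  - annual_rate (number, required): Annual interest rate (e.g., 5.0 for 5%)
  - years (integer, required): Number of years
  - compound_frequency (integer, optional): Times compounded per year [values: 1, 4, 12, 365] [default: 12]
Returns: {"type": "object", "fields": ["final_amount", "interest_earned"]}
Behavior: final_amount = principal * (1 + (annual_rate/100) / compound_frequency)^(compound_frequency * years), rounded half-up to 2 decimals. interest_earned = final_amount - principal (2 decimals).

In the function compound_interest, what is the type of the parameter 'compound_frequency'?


The compound_interest spec declares:
  - compound_frequency (integer, optional): Times compounded per year [values: 1, 4, 12, 365] [default: 12]
Type:
integer


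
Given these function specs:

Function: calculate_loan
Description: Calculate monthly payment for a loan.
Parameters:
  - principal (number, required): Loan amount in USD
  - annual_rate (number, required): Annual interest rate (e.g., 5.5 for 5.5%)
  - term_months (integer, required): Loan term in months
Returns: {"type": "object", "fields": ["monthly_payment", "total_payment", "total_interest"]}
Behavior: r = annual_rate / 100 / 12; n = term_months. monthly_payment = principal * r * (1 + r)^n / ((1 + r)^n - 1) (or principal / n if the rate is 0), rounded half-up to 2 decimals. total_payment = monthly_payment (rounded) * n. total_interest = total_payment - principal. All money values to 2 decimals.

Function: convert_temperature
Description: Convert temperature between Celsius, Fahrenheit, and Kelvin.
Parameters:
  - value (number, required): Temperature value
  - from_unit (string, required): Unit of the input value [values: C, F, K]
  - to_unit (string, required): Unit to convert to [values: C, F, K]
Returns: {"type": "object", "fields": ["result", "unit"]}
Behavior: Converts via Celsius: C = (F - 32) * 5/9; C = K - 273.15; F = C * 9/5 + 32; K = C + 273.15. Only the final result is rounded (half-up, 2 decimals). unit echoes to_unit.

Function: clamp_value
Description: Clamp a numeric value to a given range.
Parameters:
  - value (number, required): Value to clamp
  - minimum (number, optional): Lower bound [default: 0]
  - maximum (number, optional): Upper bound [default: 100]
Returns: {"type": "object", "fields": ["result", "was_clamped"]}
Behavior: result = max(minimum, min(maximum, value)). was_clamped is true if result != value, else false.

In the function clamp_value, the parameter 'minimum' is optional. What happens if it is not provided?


The clamp_value spec declares:
  - minimum (number, optional): Lower bound [default: 0]
It defaults to 0


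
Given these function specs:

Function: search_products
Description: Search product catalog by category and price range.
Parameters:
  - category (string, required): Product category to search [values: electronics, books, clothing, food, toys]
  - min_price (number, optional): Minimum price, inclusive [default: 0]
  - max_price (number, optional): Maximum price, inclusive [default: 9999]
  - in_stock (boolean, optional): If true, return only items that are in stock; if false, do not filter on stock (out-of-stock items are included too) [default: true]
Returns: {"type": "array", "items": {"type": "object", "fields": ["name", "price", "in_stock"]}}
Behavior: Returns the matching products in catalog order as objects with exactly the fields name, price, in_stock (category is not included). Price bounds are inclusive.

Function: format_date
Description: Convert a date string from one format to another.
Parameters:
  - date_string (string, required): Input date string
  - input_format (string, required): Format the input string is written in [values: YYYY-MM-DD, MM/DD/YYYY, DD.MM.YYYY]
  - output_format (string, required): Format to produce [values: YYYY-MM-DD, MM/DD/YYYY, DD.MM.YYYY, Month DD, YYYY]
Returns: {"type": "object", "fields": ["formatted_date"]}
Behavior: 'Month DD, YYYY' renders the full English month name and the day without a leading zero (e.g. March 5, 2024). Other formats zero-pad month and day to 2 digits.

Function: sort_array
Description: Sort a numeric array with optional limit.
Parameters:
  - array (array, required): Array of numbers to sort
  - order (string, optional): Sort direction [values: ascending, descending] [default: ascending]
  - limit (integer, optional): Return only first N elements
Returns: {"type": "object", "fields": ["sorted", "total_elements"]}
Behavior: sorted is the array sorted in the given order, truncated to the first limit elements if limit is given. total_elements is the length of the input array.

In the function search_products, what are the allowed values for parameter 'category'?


The search_products spec declares:
  - category (string, required): Product category to search [values: electronics, books, clothing, food, toys]
Allowed values:
electronics, books, clothing, food, toys


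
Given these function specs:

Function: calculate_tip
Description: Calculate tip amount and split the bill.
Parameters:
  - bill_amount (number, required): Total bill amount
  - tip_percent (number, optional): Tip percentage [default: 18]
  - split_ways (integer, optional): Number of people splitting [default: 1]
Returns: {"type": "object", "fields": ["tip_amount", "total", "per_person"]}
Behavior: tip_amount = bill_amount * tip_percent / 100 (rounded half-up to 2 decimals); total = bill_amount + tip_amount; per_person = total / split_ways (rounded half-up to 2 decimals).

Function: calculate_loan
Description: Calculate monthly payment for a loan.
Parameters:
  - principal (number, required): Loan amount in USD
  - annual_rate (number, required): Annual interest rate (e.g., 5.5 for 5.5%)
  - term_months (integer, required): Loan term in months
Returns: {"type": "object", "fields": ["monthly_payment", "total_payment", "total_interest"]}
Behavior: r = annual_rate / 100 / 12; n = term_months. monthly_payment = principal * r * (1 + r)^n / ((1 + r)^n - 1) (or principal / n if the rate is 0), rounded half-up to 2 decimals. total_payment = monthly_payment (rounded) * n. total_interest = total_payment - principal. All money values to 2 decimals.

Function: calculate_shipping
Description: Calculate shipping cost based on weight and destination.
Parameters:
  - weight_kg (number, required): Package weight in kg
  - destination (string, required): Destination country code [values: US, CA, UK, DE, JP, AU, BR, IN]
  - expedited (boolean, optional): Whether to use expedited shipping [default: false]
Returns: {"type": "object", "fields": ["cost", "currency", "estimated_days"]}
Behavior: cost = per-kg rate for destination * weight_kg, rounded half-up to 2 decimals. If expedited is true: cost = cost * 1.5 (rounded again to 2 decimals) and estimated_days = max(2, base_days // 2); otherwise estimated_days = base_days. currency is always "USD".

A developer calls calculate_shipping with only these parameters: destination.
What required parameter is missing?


Required parameters: weight_kg, destination
Provided: destination
Missing: weight_kg
weight_kg


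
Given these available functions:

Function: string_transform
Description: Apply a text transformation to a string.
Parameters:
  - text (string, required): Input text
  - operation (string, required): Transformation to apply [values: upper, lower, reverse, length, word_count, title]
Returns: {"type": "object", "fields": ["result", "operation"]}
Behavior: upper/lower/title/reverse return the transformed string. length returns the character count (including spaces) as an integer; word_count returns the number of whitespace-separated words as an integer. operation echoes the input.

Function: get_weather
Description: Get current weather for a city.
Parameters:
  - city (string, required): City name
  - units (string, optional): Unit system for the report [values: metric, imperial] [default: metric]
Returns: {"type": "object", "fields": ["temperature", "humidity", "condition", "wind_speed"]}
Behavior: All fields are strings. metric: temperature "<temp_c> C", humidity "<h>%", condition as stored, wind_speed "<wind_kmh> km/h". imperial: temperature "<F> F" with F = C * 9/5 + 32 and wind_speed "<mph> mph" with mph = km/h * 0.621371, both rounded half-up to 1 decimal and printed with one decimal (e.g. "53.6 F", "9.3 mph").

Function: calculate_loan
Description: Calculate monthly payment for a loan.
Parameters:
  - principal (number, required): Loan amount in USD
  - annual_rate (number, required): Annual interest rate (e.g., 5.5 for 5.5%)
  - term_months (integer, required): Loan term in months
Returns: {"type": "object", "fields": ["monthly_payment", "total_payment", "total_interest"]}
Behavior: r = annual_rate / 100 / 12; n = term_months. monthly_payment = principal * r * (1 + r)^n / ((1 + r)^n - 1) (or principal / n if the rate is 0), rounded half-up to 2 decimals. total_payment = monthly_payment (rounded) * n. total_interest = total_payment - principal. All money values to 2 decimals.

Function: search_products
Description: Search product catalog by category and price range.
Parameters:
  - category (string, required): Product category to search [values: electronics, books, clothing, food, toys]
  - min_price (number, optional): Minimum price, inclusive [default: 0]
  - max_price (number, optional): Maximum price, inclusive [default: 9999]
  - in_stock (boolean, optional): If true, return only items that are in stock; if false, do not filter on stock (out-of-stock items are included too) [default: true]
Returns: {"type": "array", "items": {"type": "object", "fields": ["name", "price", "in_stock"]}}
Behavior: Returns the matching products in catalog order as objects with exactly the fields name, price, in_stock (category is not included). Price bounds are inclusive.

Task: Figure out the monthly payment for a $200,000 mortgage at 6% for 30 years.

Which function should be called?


The task needs a function whose description is: Calculate monthly payment for a loan.
calculate_loan


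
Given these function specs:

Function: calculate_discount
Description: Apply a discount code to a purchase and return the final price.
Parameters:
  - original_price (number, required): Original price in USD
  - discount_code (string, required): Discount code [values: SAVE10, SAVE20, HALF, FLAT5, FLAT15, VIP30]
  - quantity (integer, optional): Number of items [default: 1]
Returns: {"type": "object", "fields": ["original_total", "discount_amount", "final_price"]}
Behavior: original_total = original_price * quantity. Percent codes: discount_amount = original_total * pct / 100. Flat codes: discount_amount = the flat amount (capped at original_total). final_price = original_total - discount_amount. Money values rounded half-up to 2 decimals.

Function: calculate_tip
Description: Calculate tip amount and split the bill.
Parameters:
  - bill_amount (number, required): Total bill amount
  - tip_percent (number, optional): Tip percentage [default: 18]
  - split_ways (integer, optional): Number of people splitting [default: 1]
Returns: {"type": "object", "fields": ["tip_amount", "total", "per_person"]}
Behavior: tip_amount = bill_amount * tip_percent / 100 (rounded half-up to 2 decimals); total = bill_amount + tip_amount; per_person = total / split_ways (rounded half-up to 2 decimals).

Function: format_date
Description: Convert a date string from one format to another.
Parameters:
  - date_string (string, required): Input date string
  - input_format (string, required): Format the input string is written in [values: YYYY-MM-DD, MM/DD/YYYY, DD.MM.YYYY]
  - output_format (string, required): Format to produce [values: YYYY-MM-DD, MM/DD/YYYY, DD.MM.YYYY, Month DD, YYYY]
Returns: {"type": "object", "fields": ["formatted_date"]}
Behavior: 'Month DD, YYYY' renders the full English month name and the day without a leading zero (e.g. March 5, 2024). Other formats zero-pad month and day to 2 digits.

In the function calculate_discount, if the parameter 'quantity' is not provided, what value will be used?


The calculate_discount spec declares:
  - quantity (integer, optional): Number of items [default: 1]
Default:
1


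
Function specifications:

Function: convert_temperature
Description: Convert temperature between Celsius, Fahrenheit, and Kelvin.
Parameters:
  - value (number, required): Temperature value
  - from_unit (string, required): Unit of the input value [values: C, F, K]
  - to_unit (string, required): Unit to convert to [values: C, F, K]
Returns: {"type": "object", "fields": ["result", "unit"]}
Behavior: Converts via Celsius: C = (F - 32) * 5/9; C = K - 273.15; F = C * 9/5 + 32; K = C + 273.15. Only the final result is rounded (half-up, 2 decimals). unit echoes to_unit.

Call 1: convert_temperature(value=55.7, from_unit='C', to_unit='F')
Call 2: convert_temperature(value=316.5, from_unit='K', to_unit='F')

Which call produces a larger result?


Call 1:
  Input already in C: 55.7
  To F: 55.7 * 9/5 + 32 = 132.26
  Round to 2 decimals: 132.26
  -> 132.26 F
Call 2:
  To C: 316.5 - 273.15 = 43.35
  To F: 43.35 * 9/5 + 32 = 110.03
  Round to 2 decimals: 110.03
  -> 110.03 F
Call 1 (132.26 F)


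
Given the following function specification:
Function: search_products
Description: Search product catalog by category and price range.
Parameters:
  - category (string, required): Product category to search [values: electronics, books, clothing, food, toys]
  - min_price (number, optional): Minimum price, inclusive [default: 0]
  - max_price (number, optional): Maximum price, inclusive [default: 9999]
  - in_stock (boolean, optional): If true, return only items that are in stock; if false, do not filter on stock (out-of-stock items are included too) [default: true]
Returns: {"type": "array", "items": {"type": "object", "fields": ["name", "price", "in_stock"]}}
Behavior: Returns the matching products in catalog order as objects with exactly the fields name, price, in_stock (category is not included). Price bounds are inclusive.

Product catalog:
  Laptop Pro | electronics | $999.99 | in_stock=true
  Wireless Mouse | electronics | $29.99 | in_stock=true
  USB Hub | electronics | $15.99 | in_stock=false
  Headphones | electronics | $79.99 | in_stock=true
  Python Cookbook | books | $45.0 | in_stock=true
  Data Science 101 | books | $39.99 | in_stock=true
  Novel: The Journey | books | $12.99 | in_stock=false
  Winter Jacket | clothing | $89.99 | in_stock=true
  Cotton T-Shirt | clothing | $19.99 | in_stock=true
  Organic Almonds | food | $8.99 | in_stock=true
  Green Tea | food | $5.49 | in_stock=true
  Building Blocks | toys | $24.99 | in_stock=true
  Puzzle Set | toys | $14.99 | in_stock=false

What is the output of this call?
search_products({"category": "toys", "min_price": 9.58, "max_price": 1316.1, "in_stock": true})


Filter: category=toys, 9.58 <= price <= 1316.1, in-stock only
  Building Blocks ($24.99): keep
  Puzzle Set ($14.99): out of stock -> skip
Output:
[{"name": "Building Blocks", "price": 24.99, "in_stock": true}]
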